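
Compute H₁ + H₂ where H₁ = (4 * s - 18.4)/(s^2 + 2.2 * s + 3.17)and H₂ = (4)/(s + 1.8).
Parallel: H = H₁ + H₂ = (n₁·d₂ + n₂·d₁)/(d₁·d₂).
n₁·d₂ = 4*s^2 - 11.2*s - 33.12. n₂·d₁ = 4*s^2 + 8.8*s + 12.68. Sum = 8*s^2 - 2.4*s - 20.44. d₁·d₂ = s^3 + 4*s^2 + 7.13*s + 5.706.
H(s) = (8*s^2 - 2.4*s - 20.44)/(s^3 + 4*s^2 + 7.13*s + 5.706)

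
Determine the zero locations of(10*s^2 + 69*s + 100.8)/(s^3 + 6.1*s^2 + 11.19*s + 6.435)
Set numerator = 0: 10*s^2 + 69*s + 100.8 = 10*(s + 2.1)(s + 4.8) = 0 → Zeros: -2.1, -4.8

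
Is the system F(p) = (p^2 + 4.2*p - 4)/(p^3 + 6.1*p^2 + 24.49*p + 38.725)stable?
Denominator: p^3 + 6.1*p^2 + 24.49*p + 38.725 = (p + 2.5)(p^2 + 3.6*p + 15.49). Poles: -1.8 + 3.5j, -1.8 - 3.5j, -2.5. All Re(p)<0: Yes (stable)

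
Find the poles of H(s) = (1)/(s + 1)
Set denominator = 0: s + 1 = 0 → Poles: -1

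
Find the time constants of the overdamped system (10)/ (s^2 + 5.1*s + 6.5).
Overdamped: real poles at -2.6, -2.5. τ = -1/pole → τ₁ = 0.3846, τ₂ = 0.4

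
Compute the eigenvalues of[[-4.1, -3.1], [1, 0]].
Eigenvalues solve det(λI - A) = 0.
Characteristic polynomial: λ^2 + 4.1*λ + 3.1 = 0.
Factor: (λ + 1)(λ + 3.1) = 0.
Roots: -1, -3.1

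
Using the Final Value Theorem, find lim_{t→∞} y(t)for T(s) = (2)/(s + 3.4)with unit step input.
FVT: lim_{t→∞} y(t) = lim_{s→0} s*Y(s) where Y(s) = T(s)/s.
= lim_{s→0} T(s) = T(0) = num(0)/den(0) = 2/3.4 = 0.5882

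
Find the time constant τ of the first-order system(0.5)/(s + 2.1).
First-order system: τ = -1/pole. Pole = -2.1. τ = -1/(-2.1) = 0.4762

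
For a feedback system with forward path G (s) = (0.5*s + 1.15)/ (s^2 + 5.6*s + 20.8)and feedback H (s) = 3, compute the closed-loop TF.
Closed-loop T = G/(1+GH).
Numerator: G_num * H_den = 0.5*s + 1.15.
Denominator: G_den * H_den + G_num * H_num = (s^2 + 5.6*s + 20.8) + (1.5*s + 3.45) = s^2 + 7.1*s + 24.25.
T(s) = (0.5*s + 1.15)/(s^2 + 7.1*s + 24.25)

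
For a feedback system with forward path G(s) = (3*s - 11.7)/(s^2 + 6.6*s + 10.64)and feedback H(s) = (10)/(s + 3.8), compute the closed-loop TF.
Closed-loop T = G/(1+GH).
Numerator: G_num * H_den = 3*s^2 - 0.3*s - 44.46.
Denominator: G_den * H_den + G_num * H_num = (s^3 + 10.4*s^2 + 35.72*s + 40.432) + (30*s - 117) = s^3 + 10.4*s^2 + 65.72*s - 76.568.
T(s) = (3*s^2 - 0.3*s - 44.46)/(s^3 + 10.4*s^2 + 65.72*s - 76.568)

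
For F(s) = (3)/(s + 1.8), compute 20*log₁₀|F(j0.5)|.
Substitute s = j*0.5: F(j0.5) = 1.54728 - 0.429799j.
|F(j0.5)| = sqrt(Re² + Im²) = 1.606.
20*log₁₀(1.606) = 4.11 dB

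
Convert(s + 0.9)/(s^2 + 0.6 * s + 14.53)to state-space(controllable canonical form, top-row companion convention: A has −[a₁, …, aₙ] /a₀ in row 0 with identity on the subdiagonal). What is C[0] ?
Reachable canonical form: C = numerator coefficients (right-aligned, zero-padded to length n).
num = s + 0.9, C = [[1, 0.9]].
C[0] = 1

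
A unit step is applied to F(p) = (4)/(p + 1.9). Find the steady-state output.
FVT: lim_{t→∞} y(t) = lim_{p→0} p*Y(p) where Y(p) = F(p)/p.
= lim_{p→0} F(p) = F(0) = num(0)/den(0) = 4/1.9 = 2.105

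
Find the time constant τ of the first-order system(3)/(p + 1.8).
First-order system: τ = -1/pole. Pole = -1.8. τ = -1/(-1.8) = 0.5556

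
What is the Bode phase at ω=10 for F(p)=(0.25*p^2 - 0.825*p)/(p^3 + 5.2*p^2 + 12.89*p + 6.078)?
Substitute p = j*10: F(j10) = 0.0195855 - 0.0171445j.
∠F(j10) = atan2(Im, Re) = atan2(-0.0171445, 0.0195855) = -41.20° (principal value).
Summing the individual angle contributions Σ∠(j10 − zᵢ) − Σ∠(j10 − pₖ) over the 2 zero(s) and 3 pole(s), each followed continuously from ω = 0 (DC phase referenced to (−180°, 180°]), gives -401.20°, i.e. the principal value - 360°. Continuous Bode phase = -401.20°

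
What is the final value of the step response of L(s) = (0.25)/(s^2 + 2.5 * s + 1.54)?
FVT: lim_{t→∞} y(t) = lim_{s→0} s*Y(s) where Y(s) = L(s)/s.
= lim_{s→0} L(s) = L(0) = num(0)/den(0) = 0.25/1.54 = 0.1623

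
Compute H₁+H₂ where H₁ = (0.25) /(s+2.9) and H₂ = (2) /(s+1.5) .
Parallel: H = H₁ + H₂ = (n₁·d₂ + n₂·d₁)/(d₁·d₂).
n₁·d₂ = 0.25*s + 0.375. n₂·d₁ = 2*s + 5.8. Sum = 2.25*s + 6.175. d₁·d₂ = s^2 + 4.4*s + 4.35.
H(s) = (2.25*s + 6.175)/(s^2 + 4.4*s + 4.35)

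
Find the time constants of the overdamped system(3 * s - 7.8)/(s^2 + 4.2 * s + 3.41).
Overdamped: real poles at -1.1, -3.1. τ = -1/pole → τ₁ = 0.9091, τ₂ = 0.3226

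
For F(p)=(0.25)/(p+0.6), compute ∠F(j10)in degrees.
Substitute p = j*10: F(j10) = 0.00149462 - 0.0249103j.
∠F(j10) = atan2(Im, Re) = atan2(-0.0249103, 0.00149462) = -86.57°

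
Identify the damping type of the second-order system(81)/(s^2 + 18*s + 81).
Standard form: ωn²/(s²+2ζωn·s+ωn²) gives ωn=9, ζ=1.
Critically damped (ζ = 1)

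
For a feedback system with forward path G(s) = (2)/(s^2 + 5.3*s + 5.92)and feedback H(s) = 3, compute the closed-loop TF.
Closed-loop T = G/(1+GH).
Numerator: G_num * H_den = 2.
Denominator: G_den * H_den + G_num * H_num = (s^2 + 5.3*s + 5.92) + (6) = s^2 + 5.3*s + 11.92.
T(s) = (2)/(s^2 + 5.3*s + 11.92)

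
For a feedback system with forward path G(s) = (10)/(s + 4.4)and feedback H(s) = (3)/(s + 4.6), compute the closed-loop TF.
Closed-loop T = G/(1+GH).
Numerator: G_num * H_den = 10*s + 46.
Denominator: G_den * H_den + G_num * H_num = (s^2 + 9*s + 20.24) + (30) = s^2 + 9*s + 50.24.
T(s) = (10*s + 46)/(s^2 + 9*s + 50.24)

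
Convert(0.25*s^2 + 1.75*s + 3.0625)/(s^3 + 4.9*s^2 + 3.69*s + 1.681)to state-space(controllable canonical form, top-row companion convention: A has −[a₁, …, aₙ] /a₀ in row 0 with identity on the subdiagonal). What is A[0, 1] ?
Reachable canonical form for den = s^3 + 4.9*s^2 + 3.69*s + 1.681: top row of A = -[a₁,a₂,...,aₙ]/a₀, ones on the subdiagonal, zeros elsewhere.
A = [[-4.9, -3.69, -1.681], [1, 0, 0], [0, 1, 0]].
A[0,1] = -3.69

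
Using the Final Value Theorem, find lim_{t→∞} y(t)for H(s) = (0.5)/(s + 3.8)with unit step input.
FVT: lim_{t→∞} y(t) = lim_{s→0} s*Y(s) where Y(s) = H(s)/s.
= lim_{s→0} H(s) = H(0) = num(0)/den(0) = 0.5/3.8 = 0.1316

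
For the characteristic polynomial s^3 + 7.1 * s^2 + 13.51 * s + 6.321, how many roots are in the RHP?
s^3 + 7.1*s^2 + 13.51*s + 6.321 = (s + 2.1)(s + 4.3)(s + 0.7). Poles: -0.7, -2.1, -4.3. RHP poles (Re>0): 0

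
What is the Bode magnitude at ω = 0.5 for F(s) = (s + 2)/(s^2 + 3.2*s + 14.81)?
Substitute s = j*0.5: F(j0.5) = 0.139452 + 0.0190162j.
|F(j0.5)| = sqrt(Re² + Im²) = 0.1407.
20*log₁₀(0.1407) = -17.03 dB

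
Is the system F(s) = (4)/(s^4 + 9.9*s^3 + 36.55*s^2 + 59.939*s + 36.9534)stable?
Denominator: s^4 + 9.9*s^3 + 36.55*s^2 + 59.939*s + 36.9534 = (s + 3.3)(s + 2.2)(s^2 + 4.4*s + 5.09). Poles: -2.2, -2.2 + 0.5j, -2.2 - 0.5j, -3.3. All Re(p)<0: Yes (stable)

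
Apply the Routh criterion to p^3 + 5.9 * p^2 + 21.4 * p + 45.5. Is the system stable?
Routh array:
p^3: [1, 21.4]; p^2: [5.9, 45.5]; p^1: [13.6881]; p^0: [45.5]
First column: [1, 5.9, 13.6881, 45.5]. Sign changes = 0.
Yes, stable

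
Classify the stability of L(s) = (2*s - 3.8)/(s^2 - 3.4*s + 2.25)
Denominator: s^2 - 3.4*s + 2.25 = (s - 0.9)(s - 2.5). Poles: 0.9, 2.5. Unstable (2 pole(s) in RHP)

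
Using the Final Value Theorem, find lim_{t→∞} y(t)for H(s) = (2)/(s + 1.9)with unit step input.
FVT: lim_{t→∞} y(t) = lim_{s→0} s*Y(s) where Y(s) = H(s)/s.
= lim_{s→0} H(s) = H(0) = num(0)/den(0) = 2/1.9 = 1.053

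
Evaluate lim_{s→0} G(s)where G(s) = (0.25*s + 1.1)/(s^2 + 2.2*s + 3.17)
DC gain = G(0) = num(0)/den(0) = 1.1/3.17 = 0.347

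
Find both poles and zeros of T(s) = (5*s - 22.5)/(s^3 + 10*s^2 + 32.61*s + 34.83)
Set denominator = 0: s^3 + 10*s^2 + 32.61*s + 34.83 = (s + 3)(s + 2.7)(s + 4.3) = 0 → Poles: -2.7, -3, -4.3
Set numerator = 0: 5*s - 22.5 = 0 → Zeros: 4.5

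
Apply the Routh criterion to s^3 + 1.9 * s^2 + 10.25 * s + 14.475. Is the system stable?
Routh array:
s^3: [1, 10.25]; s^2: [1.9, 14.475]; s^1: [2.63158]; s^0: [14.475]
First column: [1, 1.9, 2.63158, 14.475]. Sign changes = 0.
Yes, stable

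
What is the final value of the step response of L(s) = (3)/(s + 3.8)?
FVT: lim_{t→∞} y(t) = lim_{s→0} s*Y(s) where Y(s) = L(s)/s.
= lim_{s→0} L(s) = L(0) = num(0)/den(0) = 3/3.8 = 0.7895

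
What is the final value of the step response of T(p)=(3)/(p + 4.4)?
FVT: lim_{t→∞} y(t) = lim_{p→0} p*Y(p) where Y(p) = T(p)/p.
= lim_{p→0} T(p) = T(0) = num(0)/den(0) = 3/4.4 = 0.6818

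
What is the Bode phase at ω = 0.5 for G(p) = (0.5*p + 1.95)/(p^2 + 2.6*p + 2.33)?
Substitute p = j*0.5: G(j0.5) = 0.728176 - 0.334918j.
∠G(j0.5) = atan2(Im, Re) = atan2(-0.334918, 0.728176) = -24.70°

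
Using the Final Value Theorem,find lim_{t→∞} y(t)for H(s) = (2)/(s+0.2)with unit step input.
FVT: lim_{t→∞} y(t) = lim_{s→0} s*Y(s) where Y(s) = H(s)/s.
= lim_{s→0} H(s) = H(0) = num(0)/den(0) = 2/0.2 = 10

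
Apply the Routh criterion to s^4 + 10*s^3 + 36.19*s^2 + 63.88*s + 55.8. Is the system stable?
Routh array:
s^4: [1, 36.19, 55.8]; s^3: [10, 63.88]; s^2: [29.802, 55.8]; s^1: [45.1564]; s^0: [55.8]
First column: [1, 10, 29.802, 45.1564, 55.8]. Sign changes = 0.
Yes, stable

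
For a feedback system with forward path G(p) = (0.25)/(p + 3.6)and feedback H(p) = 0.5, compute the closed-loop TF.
Closed-loop T = G/(1+GH).
Numerator: G_num * H_den = 0.25.
Denominator: G_den * H_den + G_num * H_num = (p + 3.6) + (0.125) = p + 3.725.
T(p) = (0.25)/(p + 3.725)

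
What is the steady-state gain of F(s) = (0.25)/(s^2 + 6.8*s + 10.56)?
DC gain = F(0) = num(0)/den(0) = 0.25/10.56 = 0.02367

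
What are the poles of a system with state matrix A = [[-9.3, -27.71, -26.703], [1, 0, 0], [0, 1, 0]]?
Eigenvalues solve det(λI - A) = 0.
Characteristic polynomial: λ^3 + 9.3*λ^2 + 27.71*λ + 26.703 = 0.
Factor: (λ + 2.7)(λ + 4.3)(λ + 2.3) = 0.
Roots: -2.3, -2.7, -4.3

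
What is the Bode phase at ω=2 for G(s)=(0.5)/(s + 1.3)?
Substitute s = j*2: G(j2) = 0.114236 - 0.175747j.
∠G(j2) = atan2(Im, Re) = atan2(-0.175747, 0.114236) = -56.98°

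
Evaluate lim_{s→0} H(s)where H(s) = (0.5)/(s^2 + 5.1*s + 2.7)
DC gain = H(0) = num(0)/den(0) = 0.5/2.7 = 0.1852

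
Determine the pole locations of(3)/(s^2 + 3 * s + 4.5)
Set denominator = 0: s^2 + 3*s + 4.5 = 0 → Poles: -1.5 + 1.5j, -1.5 - 1.5j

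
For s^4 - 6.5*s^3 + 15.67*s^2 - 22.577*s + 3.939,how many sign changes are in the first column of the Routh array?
Routh array:
s^4: [1, 15.67, 3.939]; s^3: [-6.5, -22.577]; s^2: [12.1966, 3.939]; s^1: [-20.4778]; s^0: [3.939]
First column: [1, -6.5, 12.1966, -20.4778, 3.939]. Sign changes = 4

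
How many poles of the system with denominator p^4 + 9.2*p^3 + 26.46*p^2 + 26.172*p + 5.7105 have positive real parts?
p^4 + 9.2*p^3 + 26.46*p^2 + 26.172*p + 5.7105 = (p + 2.7)(p + 1.5)(p + 0.3)(p + 4.7). Poles: -0.3, -1.5, -2.7, -4.7. RHP poles (Re>0): 0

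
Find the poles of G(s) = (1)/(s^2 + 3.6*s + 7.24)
Set denominator = 0: s^2 + 3.6*s + 7.24 = 0 → Poles: -1.8 + 2j, -1.8 - 2j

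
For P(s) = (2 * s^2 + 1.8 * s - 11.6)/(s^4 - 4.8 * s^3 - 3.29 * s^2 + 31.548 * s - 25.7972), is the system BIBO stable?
Denominator: s^4 - 4.8*s^3 - 3.29*s^2 + 31.548*s - 25.7972 = (s - 2.2)(s - 1.1)(s - 4.1)(s + 2.6). Poles: -2.6, 1.1, 2.2, 4.1. All Re(p)<0: No (unstable)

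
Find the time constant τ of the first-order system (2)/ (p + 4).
First-order system: τ = -1/pole. Pole = -4. τ = -1/(-4) = 0.25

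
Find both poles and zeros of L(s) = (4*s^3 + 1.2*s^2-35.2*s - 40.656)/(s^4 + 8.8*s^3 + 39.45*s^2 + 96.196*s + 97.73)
Set denominator = 0: s^4 + 8.8*s^3 + 39.45*s^2 + 96.196*s + 97.73 = (s^2 + 3.6*s + 13.48)(s^2 + 5.2*s + 7.25) = 0 → Poles: -1.8 + 3.2j, -1.8 - 3.2j, -2.6 + 0.7j, -2.6 - 0.7j
Set numerator = 0: 4*s^3 + 1.2*s^2 - 35.2*s - 40.656 = 4*(s - 3.3)(s + 1.4)(s + 2.2) = 0 → Zeros: -1.4, -2.2, 3.3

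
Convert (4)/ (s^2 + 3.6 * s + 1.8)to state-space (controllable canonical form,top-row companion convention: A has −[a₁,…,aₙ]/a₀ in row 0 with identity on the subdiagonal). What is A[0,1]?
Reachable canonical form for den = s^2 + 3.6*s + 1.8: top row of A = -[a₁,a₂,...,aₙ]/a₀, ones on the subdiagonal, zeros elsewhere.
A = [[-3.6, -1.8], [1, 0]].
A[0,1] = -1.8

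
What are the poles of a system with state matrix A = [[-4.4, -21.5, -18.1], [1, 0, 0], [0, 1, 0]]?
Eigenvalues solve det(λI - A) = 0.
Characteristic polynomial: λ^3 + 4.4*λ^2 + 21.5*λ + 18.1 = 0.
Factor: (λ + 1)(λ^2 + 3.4*λ + 18.1) = 0.
Roots: -1, -1.7 + 3.9j, -1.7 - 3.9j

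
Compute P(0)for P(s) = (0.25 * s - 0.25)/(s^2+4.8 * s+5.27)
DC gain = P(0) = num(0)/den(0) = -0.25/5.27 = -0.04744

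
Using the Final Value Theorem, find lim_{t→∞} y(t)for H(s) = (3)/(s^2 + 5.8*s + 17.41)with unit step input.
FVT: lim_{t→∞} y(t) = lim_{s→0} s*Y(s) where Y(s) = H(s)/s.
= lim_{s→0} H(s) = H(0) = num(0)/den(0) = 3/17.41 = 0.1723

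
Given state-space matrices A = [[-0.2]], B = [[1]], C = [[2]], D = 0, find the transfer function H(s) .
H(s) = C(sI - A)⁻¹B + D.
Characteristic polynomial det(sI - A) = s + 0.2.
Numerator from C·adj(sI-A)·B + D·det(sI-A) = 2.
H(s) = (2)/(s + 0.2)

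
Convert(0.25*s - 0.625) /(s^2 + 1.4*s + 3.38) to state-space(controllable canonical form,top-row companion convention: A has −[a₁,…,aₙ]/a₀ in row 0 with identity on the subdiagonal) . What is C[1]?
Reachable canonical form: C = numerator coefficients (right-aligned, zero-padded to length n).
num = 0.25*s - 0.625, C = [[0.25, -0.625]].
C[1] = -0.625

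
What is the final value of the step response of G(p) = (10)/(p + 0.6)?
FVT: lim_{t→∞} y(t) = lim_{p→0} p*Y(p) where Y(p) = G(p)/p.
= lim_{p→0} G(p) = G(0) = num(0)/den(0) = 10/0.6 = 16.67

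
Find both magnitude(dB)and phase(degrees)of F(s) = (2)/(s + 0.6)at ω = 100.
Substitute s = j*100: F(j100) = 0.000119996 - 0.0199993j.
|F| = 20*log₁₀(sqrt(Re²+Im²)) = -33.98 dB.
∠F = atan2(Im, Re) = -89.66°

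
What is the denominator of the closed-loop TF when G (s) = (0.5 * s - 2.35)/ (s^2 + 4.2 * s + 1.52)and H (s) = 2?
Characteristic poly = G_den * H_den + G_num * H_num = (s^2 + 4.2*s + 1.52) + (s - 4.7) = s^2 + 5.2*s - 3.18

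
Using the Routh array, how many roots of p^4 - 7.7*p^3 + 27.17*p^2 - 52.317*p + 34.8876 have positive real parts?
Routh array:
p^4: [1, 27.17, 34.8876]; p^3: [-7.7, -52.317]; p^2: [20.3756, 34.8876]; p^1: [-39.1329]; p^0: [34.8876]
First column: [1, -7.7, 20.3756, -39.1329, 34.8876]. Sign changes = RHP roots = 4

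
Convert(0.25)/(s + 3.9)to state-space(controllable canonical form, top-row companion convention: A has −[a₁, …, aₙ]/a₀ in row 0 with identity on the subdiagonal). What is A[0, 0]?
Reachable canonical form for den = s + 3.9: top row of A = -[a₁,a₂,...,aₙ]/a₀, ones on the subdiagonal, zeros elsewhere.
A = [[-3.9]].
A[0,0] = -3.9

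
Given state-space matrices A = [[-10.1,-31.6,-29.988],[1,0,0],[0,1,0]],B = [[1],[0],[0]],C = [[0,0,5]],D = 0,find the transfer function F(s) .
F(s) = C(sI - A)⁻¹B + D.
Characteristic polynomial det(sI - A) = s^3 + 10.1*s^2 + 31.6*s + 29.988.
Numerator from C·adj(sI-A)·B + D·det(sI-A) = 5.
F(s) = (5)/(s^3 + 10.1*s^2 + 31.6*s + 29.988)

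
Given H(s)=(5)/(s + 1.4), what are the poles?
Set denominator = 0: s + 1.4 = 0 → Poles: -1.4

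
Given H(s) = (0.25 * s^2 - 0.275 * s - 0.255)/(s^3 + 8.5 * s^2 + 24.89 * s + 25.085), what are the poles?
Set denominator = 0: s^3 + 8.5*s^2 + 24.89*s + 25.085 = (s + 2.9)(s^2 + 5.6*s + 8.65) = 0 → Poles: -2.8 + 0.9j, -2.8 - 0.9j, -2.9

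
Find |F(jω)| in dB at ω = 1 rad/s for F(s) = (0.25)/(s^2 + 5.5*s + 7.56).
Substitute s = j*1: F(j1) = 0.0223788 - 0.0187627j.
|F(j1)| = sqrt(Re² + Im²) = 0.0292.
20*log₁₀(0.0292) = -30.69 dB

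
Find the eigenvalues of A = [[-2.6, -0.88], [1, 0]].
Eigenvalues solve det(λI - A) = 0.
Characteristic polynomial: λ^2 + 2.6*λ + 0.88 = 0.
Factor: (λ + 2.2)(λ + 0.4) = 0.
Roots: -0.4, -2.2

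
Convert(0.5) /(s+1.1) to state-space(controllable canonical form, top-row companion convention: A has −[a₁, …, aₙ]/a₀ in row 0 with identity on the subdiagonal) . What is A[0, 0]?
Reachable canonical form for den = s + 1.1: top row of A = -[a₁,a₂,...,aₙ]/a₀, ones on the subdiagonal, zeros elsewhere.
A = [[-1.1]].
A[0,0] = -1.1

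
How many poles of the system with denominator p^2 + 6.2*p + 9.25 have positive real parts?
p^2 + 6.2*p + 9.25 = (p + 3.7)(p + 2.5). Poles: -2.5, -3.7. RHP poles (Re>0): 0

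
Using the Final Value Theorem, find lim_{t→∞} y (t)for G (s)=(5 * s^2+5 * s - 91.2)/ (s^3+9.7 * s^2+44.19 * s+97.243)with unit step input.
FVT: lim_{t→∞} y(t) = lim_{s→0} s*Y(s) where Y(s) = G(s)/s.
= lim_{s→0} G(s) = G(0) = num(0)/den(0) = -91.2/97.243 = -0.9379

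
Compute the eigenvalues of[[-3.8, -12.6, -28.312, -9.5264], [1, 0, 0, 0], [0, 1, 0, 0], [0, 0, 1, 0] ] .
Eigenvalues solve det(λI - A) = 0.
Characteristic polynomial: λ^4 + 3.8*λ^3 + 12.6*λ^2 + 28.312*λ + 9.5264 = 0.
Factor: (λ + 2.6)(λ + 0.4)(λ^2 + 0.8*λ + 9.16) = 0.
Roots: -0.4, -0.4 + 3j, -0.4 - 3j, -2.6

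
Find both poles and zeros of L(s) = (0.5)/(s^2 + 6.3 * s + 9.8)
Set denominator = 0: s^2 + 6.3*s + 9.8 = (s + 2.8)(s + 3.5) = 0 → Poles: -2.8, -3.5
Numerator is a nonzero constant (0.5) → Zeros: none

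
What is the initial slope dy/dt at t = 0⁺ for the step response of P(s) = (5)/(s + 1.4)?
IVT: y'(0⁺) = lim_{s→∞} s²·Y(s) = lim_{s→∞} s·P(s).
deg(num) = 0, deg(den) = 1, relative degree = 1, so s·P(s) → (leading num)/(leading den) = 5/1 = 5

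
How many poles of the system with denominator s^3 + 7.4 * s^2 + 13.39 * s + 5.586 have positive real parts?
s^3 + 7.4*s^2 + 13.39*s + 5.586 = (s + 4.9)(s + 1.9)(s + 0.6). Poles: -0.6, -1.9, -4.9. RHP poles (Re>0): 0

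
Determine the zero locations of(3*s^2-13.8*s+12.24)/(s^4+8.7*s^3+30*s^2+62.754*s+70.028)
Set numerator = 0: 3*s^2 - 13.8*s + 12.24 = 3*(s - 3.4)(s - 1.2) = 0 → Zeros: 1.2, 3.4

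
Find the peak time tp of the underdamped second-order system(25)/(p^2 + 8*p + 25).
Standard form: ωn²/(p²+2ζωn·p+ωn²) → ωn = 5, ζ = 0.8.
ωd = ωn·√(1-ζ²) = 5·√(1-0.8²) = 3.
tp = π/ωd = π/3 = 1.047 s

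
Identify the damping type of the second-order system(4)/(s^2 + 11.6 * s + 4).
Standard form: ωn²/(s²+2ζωn·s+ωn²) gives ωn=2, ζ=2.9.
Overdamped (ζ = 2.9 > 1)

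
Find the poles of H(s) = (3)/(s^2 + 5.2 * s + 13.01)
Set denominator = 0: s^2 + 5.2*s + 13.01 = 0 → Poles: -2.6 + 2.5j, -2.6 - 2.5j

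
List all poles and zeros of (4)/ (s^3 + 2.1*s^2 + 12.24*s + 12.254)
Set denominator = 0: s^3 + 2.1*s^2 + 12.24*s + 12.254 = (s + 1.1)(s^2 + s + 11.14) = 0 → Poles: -0.5 + 3.3j, -0.5 - 3.3j, -1.1
Numerator is a nonzero constant (4) → Zeros: none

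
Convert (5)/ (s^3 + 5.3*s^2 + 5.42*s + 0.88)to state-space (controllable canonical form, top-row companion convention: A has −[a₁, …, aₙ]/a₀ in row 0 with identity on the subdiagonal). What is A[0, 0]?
Reachable canonical form for den = s^3 + 5.3*s^2 + 5.42*s + 0.88: top row of A = -[a₁,a₂,...,aₙ]/a₀, ones on the subdiagonal, zeros elsewhere.
A = [[-5.3, -5.42, -0.88], [1, 0, 0], [0, 1, 0]].
A[0,0] = -5.3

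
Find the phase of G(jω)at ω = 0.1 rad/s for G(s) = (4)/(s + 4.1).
Substitute s = j*0.1: G(j0.1) = 0.97503 - 0.0237812j.
∠G(j0.1) = atan2(Im, Re) = atan2(-0.0237812, 0.97503) = -1.40°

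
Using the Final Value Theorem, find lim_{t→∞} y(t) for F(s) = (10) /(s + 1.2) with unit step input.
FVT: lim_{t→∞} y(t) = lim_{s→0} s*Y(s) where Y(s) = F(s)/s.
= lim_{s→0} F(s) = F(0) = num(0)/den(0) = 10/1.2 = 8.333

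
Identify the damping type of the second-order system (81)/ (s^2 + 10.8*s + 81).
Standard form: ωn²/(s²+2ζωn·s+ωn²) gives ωn=9, ζ=0.6.
Underdamped (ζ = 0.6 < 1)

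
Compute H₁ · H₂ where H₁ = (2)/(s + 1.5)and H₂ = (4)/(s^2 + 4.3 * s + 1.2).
Series: H = H₁ · H₂ = (n₁·n₂)/(d₁·d₂).
Num: n₁·n₂ = 8. Den: d₁·d₂ = s^3 + 5.8*s^2 + 7.65*s + 1.8.
H(s) = (8)/(s^3 + 5.8*s^2 + 7.65*s + 1.8)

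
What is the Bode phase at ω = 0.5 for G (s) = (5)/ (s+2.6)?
Substitute s = j*0.5: G(j0.5) = 1.85449 - 0.356633j.
∠G(j0.5) = atan2(Im, Re) = atan2(-0.356633, 1.85449) = -10.89°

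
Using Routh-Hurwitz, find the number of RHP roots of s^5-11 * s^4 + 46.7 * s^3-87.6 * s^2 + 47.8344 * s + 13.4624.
Routh array:
s^5: [1, 46.7, 47.8344]; s^4: [-11, -87.6, 13.4624]; s^3: [38.7364, 49.0583]; s^2: [-73.6689, 13.4624]; s^1: [56.137]; s^0: [13.4624]
First column: [1, -11, 38.7364, -73.6689, 56.137, 13.4624]. Sign changes = RHP roots = 4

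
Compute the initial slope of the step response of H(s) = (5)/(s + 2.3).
IVT: y'(0⁺) = lim_{s→∞} s²·Y(s) = lim_{s→∞} s·H(s).
deg(num) = 0, deg(den) = 1, relative degree = 1, so s·H(s) → (leading num)/(leading den) = 5/1 = 5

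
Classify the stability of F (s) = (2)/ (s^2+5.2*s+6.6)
Denominator: s^2 + 5.2*s + 6.6 = (s + 2.2)(s + 3). Poles: -2.2, -3. Stable (all poles in LHP)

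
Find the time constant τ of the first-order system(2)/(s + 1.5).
First-order system: τ = -1/pole. Pole = -1.5. τ = -1/(-1.5) = 0.6667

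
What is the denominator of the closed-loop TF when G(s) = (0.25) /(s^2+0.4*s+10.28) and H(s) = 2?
Characteristic poly = G_den * H_den + G_num * H_num = (s^2 + 0.4*s + 10.28) + (0.5) = s^2 + 0.4*s + 10.78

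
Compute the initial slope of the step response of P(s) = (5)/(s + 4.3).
IVT: y'(0⁺) = lim_{s→∞} s²·Y(s) = lim_{s→∞} s·P(s).
deg(num) = 0, deg(den) = 1, relative degree = 1, so s·P(s) → (leading num)/(leading den) = 5/1 = 5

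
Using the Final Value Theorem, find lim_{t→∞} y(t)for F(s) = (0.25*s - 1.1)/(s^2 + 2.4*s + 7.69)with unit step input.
FVT: lim_{t→∞} y(t) = lim_{s→0} s*Y(s) where Y(s) = F(s)/s.
= lim_{s→0} F(s) = F(0) = num(0)/den(0) = -1.1/7.69 = -0.143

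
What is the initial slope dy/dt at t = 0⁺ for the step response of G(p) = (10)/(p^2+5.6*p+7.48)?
IVT: y'(0⁺) = lim_{p→∞} p²·Y(p) = lim_{p→∞} p·G(p).
deg(num) = 0, deg(den) = 2, relative degree = 2 ≥ 2, so p·G(p) → 0. Initial slope = 0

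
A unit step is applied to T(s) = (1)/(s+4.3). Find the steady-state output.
FVT: lim_{t→∞} y(t) = lim_{s→0} s*Y(s) where Y(s) = T(s)/s.
= lim_{s→0} T(s) = T(0) = num(0)/den(0) = 1/4.3 = 0.2326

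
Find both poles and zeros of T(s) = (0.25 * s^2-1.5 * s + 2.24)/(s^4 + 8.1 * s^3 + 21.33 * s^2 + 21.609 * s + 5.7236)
Set denominator = 0: s^4 + 8.1*s^3 + 21.33*s^2 + 21.609*s + 5.7236 = (s + 0.4)(s + 4.1)(s^2 + 3.6*s + 3.49) = 0 → Poles: -0.4, -1.8 + 0.5j, -1.8 - 0.5j, -4.1
Set numerator = 0: 0.25*s^2 - 1.5*s + 2.24 = 0.25*(s - 3.2)(s - 2.8) = 0 → Zeros: 2.8, 3.2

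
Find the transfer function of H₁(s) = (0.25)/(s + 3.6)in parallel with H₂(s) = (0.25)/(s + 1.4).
Parallel: H = H₁ + H₂ = (n₁·d₂ + n₂·d₁)/(d₁·d₂).
n₁·d₂ = 0.25*s + 0.35. n₂·d₁ = 0.25*s + 0.9. Sum = 0.5*s + 1.25. d₁·d₂ = s^2 + 5*s + 5.04.
H(s) = (0.5*s + 1.25)/(s^2 + 5*s + 5.04)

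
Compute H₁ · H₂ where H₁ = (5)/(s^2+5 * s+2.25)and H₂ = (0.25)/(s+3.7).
Series: H = H₁ · H₂ = (n₁·n₂)/(d₁·d₂).
Num: n₁·n₂ = 1.25. Den: d₁·d₂ = s^3 + 8.7*s^2 + 20.75*s + 8.325.
H(s) = (1.25)/(s^3 + 8.7*s^2 + 20.75*s + 8.325)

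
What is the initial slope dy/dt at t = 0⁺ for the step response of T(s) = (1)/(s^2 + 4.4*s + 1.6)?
IVT: y'(0⁺) = lim_{s→∞} s²·Y(s) = lim_{s→∞} s·T(s).
deg(num) = 0, deg(den) = 2, relative degree = 2 ≥ 2, so s·T(s) → 0. Initial slope = 0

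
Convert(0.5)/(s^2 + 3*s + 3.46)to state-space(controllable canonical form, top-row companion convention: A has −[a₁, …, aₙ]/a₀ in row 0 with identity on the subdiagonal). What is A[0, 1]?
Reachable canonical form for den = s^2 + 3*s + 3.46: top row of A = -[a₁,a₂,...,aₙ]/a₀, ones on the subdiagonal, zeros elsewhere.
A = [[-3, -3.46], [1, 0]].
A[0,1] = -3.46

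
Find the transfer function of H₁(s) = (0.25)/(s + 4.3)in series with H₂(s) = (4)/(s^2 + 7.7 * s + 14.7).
Series: H = H₁ · H₂ = (n₁·n₂)/(d₁·d₂).
Num: n₁·n₂ = 1. Den: d₁·d₂ = s^3 + 12*s^2 + 47.81*s + 63.21.
H(s) = (1)/(s^3 + 12*s^2 + 47.81*s + 63.21)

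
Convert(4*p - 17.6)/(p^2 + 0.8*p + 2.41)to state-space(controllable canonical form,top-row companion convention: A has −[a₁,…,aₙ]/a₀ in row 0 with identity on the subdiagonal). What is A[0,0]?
Reachable canonical form for den = p^2 + 0.8*p + 2.41: top row of A = -[a₁,a₂,...,aₙ]/a₀, ones on the subdiagonal, zeros elsewhere.
A = [[-0.8, -2.41], [1, 0]].
A[0,0] = -0.8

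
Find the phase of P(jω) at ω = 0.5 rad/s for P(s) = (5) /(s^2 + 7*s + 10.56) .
Substitute s = j*0.5: P(j0.5) = 0.434852 - 0.147622j.
∠P(j0.5) = atan2(Im, Re) = atan2(-0.147622, 0.434852) = -18.75°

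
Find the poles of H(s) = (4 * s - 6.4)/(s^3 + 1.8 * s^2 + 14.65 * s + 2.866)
Set denominator = 0: s^3 + 1.8*s^2 + 14.65*s + 2.866 = (s + 0.2)(s^2 + 1.6*s + 14.33) = 0 → Poles: -0.2, -0.8 + 3.7j, -0.8 - 3.7j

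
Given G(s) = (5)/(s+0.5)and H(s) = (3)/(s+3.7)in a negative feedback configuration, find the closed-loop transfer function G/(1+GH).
Closed-loop T = G/(1+GH).
Numerator: G_num * H_den = 5*s + 18.5.
Denominator: G_den * H_den + G_num * H_num = (s^2 + 4.2*s + 1.85) + (15) = s^2 + 4.2*s + 16.85.
T(s) = (5*s + 18.5)/(s^2 + 4.2*s + 16.85)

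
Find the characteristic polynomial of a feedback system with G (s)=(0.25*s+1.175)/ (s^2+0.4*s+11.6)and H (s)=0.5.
Characteristic poly = G_den * H_den + G_num * H_num = (s^2 + 0.4*s + 11.6) + (0.125*s + 0.5875) = s^2 + 0.525*s + 12.1875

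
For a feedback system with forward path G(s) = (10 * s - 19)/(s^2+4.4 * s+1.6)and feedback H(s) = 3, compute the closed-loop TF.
Closed-loop T = G/(1+GH).
Numerator: G_num * H_den = 10*s - 19.
Denominator: G_den * H_den + G_num * H_num = (s^2 + 4.4*s + 1.6) + (30*s - 57) = s^2 + 34.4*s - 55.4.
T(s) = (10*s - 19)/(s^2 + 34.4*s - 55.4)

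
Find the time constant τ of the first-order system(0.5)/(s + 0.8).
First-order system: τ = -1/pole. Pole = -0.8. τ = -1/(-0.8) = 1.25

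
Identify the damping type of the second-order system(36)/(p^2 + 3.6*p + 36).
Standard form: ωn²/(p²+2ζωn·p+ωn²) gives ωn=6, ζ=0.3.
Underdamped (ζ = 0.3 < 1)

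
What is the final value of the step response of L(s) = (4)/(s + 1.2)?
FVT: lim_{t→∞} y(t) = lim_{s→0} s*Y(s) where Y(s) = L(s)/s.
= lim_{s→0} L(s) = L(0) = num(0)/den(0) = 4/1.2 = 3.333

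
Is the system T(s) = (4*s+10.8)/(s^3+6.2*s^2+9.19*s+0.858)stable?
Denominator: s^3 + 6.2*s^2 + 9.19*s + 0.858 = (s + 3.9)(s + 2.2)(s + 0.1). Poles: -0.1, -2.2, -3.9. All Re(p)<0: Yes (stable)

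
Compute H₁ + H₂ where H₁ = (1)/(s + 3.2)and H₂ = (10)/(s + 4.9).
Parallel: H = H₁ + H₂ = (n₁·d₂ + n₂·d₁)/(d₁·d₂).
n₁·d₂ = s + 4.9. n₂·d₁ = 10*s + 32. Sum = 11*s + 36.9. d₁·d₂ = s^2 + 8.1*s + 15.68.
H(s) = (11*s + 36.9)/(s^2 + 8.1*s + 15.68)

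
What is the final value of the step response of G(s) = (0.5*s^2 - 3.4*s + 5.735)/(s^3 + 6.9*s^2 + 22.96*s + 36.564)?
FVT: lim_{t→∞} y(t) = lim_{s→0} s*Y(s) where Y(s) = G(s)/s.
= lim_{s→0} G(s) = G(0) = num(0)/den(0) = 5.735/36.564 = 0.1568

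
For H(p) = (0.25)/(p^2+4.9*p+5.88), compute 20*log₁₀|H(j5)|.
Substitute p = j*5: H(j5) = -0.00494914 - 0.00634173j.
|H(j5)| = sqrt(Re² + Im²) = 0.008044.
20*log₁₀(0.008044) = -41.89 dB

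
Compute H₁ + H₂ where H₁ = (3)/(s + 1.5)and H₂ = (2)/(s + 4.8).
Parallel: H = H₁ + H₂ = (n₁·d₂ + n₂·d₁)/(d₁·d₂).
n₁·d₂ = 3*s + 14.4. n₂·d₁ = 2*s + 3. Sum = 5*s + 17.4. d₁·d₂ = s^2 + 6.3*s + 7.2.
H(s) = (5*s + 17.4)/(s^2 + 6.3*s + 7.2)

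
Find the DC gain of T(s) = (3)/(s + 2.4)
DC gain = T(0) = num(0)/den(0) = 3/2.4 = 1.25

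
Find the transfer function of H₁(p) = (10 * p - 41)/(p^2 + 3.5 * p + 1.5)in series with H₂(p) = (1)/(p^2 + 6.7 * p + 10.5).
Series: H = H₁ · H₂ = (n₁·n₂)/(d₁·d₂).
Num: n₁·n₂ = 10*p - 41. Den: d₁·d₂ = p^4 + 10.2*p^3 + 35.45*p^2 + 46.8*p + 15.75.
H(p) = (10*p - 41)/(p^4 + 10.2*p^3 + 35.45*p^2 + 46.8*p + 15.75)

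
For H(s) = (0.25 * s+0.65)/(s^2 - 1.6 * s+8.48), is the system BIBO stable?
Denominator: s^2 - 1.6*s + 8.48. Poles: 0.8 + 2.8j, 0.8 - 2.8j. All Re(p)<0: No (unstable)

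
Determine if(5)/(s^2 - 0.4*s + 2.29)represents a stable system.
Denominator: s^2 - 0.4*s + 2.29. Poles: 0.2 + 1.5j, 0.2 - 1.5j. All Re(p)<0: No (unstable)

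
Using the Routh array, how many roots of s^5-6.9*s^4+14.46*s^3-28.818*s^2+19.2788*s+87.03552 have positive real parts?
Routh array:
s^5: [1, 14.46, 19.2788]; s^4: [-6.9, -28.818, 87.03552]; s^3: [10.2835, 31.8926]; s^2: [-7.4187, 87.03552]; s^1: [152.537]; s^0: [87.03552]
First column: [1, -6.9, 10.2835, -7.4187, 152.537, 87.03552]. Sign changes = RHP roots = 4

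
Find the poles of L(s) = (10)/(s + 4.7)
Set denominator = 0: s + 4.7 = 0 → Poles: -4.7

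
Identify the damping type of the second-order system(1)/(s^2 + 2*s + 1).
Standard form: ωn²/(s²+2ζωn·s+ωn²) gives ωn=1, ζ=1.
Critically damped (ζ = 1)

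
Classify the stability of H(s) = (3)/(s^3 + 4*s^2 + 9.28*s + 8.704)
Denominator: s^3 + 4*s^2 + 9.28*s + 8.704 = (s + 1.6)(s^2 + 2.4*s + 5.44). Poles: -1.2 + 2j, -1.2 - 2j, -1.6. Stable (all poles in LHP)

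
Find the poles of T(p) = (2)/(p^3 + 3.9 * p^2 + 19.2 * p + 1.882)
Set denominator = 0: p^3 + 3.9*p^2 + 19.2*p + 1.882 = (p + 0.1)(p^2 + 3.8*p + 18.82) = 0 → Poles: -0.1, -1.9 + 3.9j, -1.9 - 3.9j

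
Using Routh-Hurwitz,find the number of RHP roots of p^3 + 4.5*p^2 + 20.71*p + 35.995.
Routh array:
p^3: [1, 20.71]; p^2: [4.5, 35.995]; p^1: [12.7111]; p^0: [35.995]
First column: [1, 4.5, 12.7111, 35.995]. Sign changes = RHP roots = 0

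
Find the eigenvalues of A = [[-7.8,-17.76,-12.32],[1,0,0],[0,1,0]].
Eigenvalues solve det(λI - A) = 0.
Characteristic polynomial: λ^3 + 7.8*λ^2 + 17.76*λ + 12.32 = 0.
Factor: (λ + 4.4)(λ + 1.4)(λ + 2) = 0.
Roots: -1.4, -2, -4.4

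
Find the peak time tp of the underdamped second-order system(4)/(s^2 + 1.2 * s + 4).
Standard form: ωn²/(s²+2ζωn·s+ωn²) → ωn = 2, ζ = 0.3.
ωd = ωn·√(1-ζ²) = 2·√(1-0.3²) = 1.908.
tp = π/ωd = π/1.908 = 1.647 s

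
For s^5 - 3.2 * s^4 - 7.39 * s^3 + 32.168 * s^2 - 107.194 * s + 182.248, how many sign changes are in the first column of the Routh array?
Routh array:
s^5: [1, -7.39, -107.194]; s^4: [-3.2, 32.168, 182.248]; s^3: [2.6625, -50.2415]; s^2: [-28.2162, 182.248]; s^1: [-33.0444]; s^0: [182.248]
First column: [1, -3.2, 2.6625, -28.2162, -33.0444, 182.248]. Sign changes = 4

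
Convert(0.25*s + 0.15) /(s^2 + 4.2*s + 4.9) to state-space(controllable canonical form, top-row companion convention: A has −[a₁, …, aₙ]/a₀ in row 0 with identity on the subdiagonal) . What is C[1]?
Reachable canonical form: C = numerator coefficients (right-aligned, zero-padded to length n).
num = 0.25*s + 0.15, C = [[0.25, 0.15]].
C[1] = 0.15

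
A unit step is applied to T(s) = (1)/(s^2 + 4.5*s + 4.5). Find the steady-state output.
FVT: lim_{t→∞} y(t) = lim_{s→0} s*Y(s) where Y(s) = T(s)/s.
= lim_{s→0} T(s) = T(0) = num(0)/den(0) = 1/4.5 = 0.2222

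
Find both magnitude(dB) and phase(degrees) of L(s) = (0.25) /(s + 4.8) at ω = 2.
Substitute s = j*2: L(j2) = 0.0443787 - 0.0184911j.
|L| = 20*log₁₀(sqrt(Re²+Im²)) = -26.36 dB.
∠L = atan2(Im, Re) = -22.62°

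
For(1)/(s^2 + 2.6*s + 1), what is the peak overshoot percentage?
Standard form: ωn²/(s²+2ζωn·s+ωn²) → ωn = 1, ζ = 1.3.
ζ ≥ 1, so the response is non-oscillatory: peak overshoot = 0%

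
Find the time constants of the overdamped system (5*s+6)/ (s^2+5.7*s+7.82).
Overdamped: real poles at -2.3, -3.4. τ = -1/pole → τ₁ = 0.4348, τ₂ = 0.2941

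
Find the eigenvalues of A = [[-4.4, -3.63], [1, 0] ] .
Eigenvalues solve det(λI - A) = 0.
Characteristic polynomial: λ^2 + 4.4*λ + 3.63 = 0.
Factor: (λ + 1.1)(λ + 3.3) = 0.
Roots: -1.1, -3.3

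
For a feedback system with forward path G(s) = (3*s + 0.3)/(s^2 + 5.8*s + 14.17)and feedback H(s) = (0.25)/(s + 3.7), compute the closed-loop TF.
Closed-loop T = G/(1+GH).
Numerator: G_num * H_den = 3*s^2 + 11.4*s + 1.11.
Denominator: G_den * H_den + G_num * H_num = (s^3 + 9.5*s^2 + 35.63*s + 52.429) + (0.75*s + 0.075) = s^3 + 9.5*s^2 + 36.38*s + 52.504.
T(s) = (3*s^2 + 11.4*s + 1.11)/(s^3 + 9.5*s^2 + 36.38*s + 52.504)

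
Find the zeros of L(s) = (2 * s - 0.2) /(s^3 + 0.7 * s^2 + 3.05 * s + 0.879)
Set numerator = 0: 2*s - 0.2 = 0 → Zeros: 0.1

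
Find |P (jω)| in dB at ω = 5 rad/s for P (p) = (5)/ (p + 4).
Substitute p = j*5: P(j5) = 0.487805 - 0.609756j.
|P(j5)| = sqrt(Re² + Im²) = 0.7809.
20*log₁₀(0.7809) = -2.15 dB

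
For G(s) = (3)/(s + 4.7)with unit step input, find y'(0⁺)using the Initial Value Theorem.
IVT: y'(0⁺) = lim_{s→∞} s²·Y(s) = lim_{s→∞} s·G(s).
deg(num) = 0, deg(den) = 1, relative degree = 1, so s·G(s) → (leading num)/(leading den) = 3/1 = 3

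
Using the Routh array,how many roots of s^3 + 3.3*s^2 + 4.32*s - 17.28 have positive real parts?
Routh array:
s^3: [1, 4.32]; s^2: [3.3, -17.28]; s^1: [9.55636]; s^0: [-17.28]
First column: [1, 3.3, 9.55636, -17.28]. Sign changes = RHP roots = 1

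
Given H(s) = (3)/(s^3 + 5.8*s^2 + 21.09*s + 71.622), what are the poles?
Set denominator = 0: s^3 + 5.8*s^2 + 21.09*s + 71.622 = (s + 4.6)(s^2 + 1.2*s + 15.57) = 0 → Poles: -0.6 + 3.9j, -0.6 - 3.9j, -4.6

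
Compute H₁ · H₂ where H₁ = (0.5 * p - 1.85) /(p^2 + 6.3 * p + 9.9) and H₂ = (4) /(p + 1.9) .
Series: H = H₁ · H₂ = (n₁·n₂)/(d₁·d₂).
Num: n₁·n₂ = 2*p - 7.4. Den: d₁·d₂ = p^3 + 8.2*p^2 + 21.87*p + 18.81.
H(p) = (2*p - 7.4)/(p^3 + 8.2*p^2 + 21.87*p + 18.81)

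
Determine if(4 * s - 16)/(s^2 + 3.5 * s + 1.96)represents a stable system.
Denominator: s^2 + 3.5*s + 1.96 = (s + 2.8)(s + 0.7). Poles: -0.7, -2.8. All Re(p)<0: Yes (stable)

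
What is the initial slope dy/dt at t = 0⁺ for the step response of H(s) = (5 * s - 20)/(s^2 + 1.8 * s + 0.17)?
IVT: y'(0⁺) = lim_{s→∞} s²·Y(s) = lim_{s→∞} s·H(s).
deg(num) = 1, deg(den) = 2, relative degree = 1, so s·H(s) → (leading num)/(leading den) = 5/1 = 5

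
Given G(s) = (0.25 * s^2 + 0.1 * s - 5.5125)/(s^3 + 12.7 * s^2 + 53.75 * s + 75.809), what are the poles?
Set denominator = 0: s^3 + 12.7*s^2 + 53.75*s + 75.809 = (s + 4.3)(s + 4.1)(s + 4.3) = 0 → Poles: -4.1, -4.3, -4.3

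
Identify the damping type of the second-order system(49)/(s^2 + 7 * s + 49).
Standard form: ωn²/(s²+2ζωn·s+ωn²) gives ωn=7, ζ=0.5.
Underdamped (ζ = 0.5 < 1)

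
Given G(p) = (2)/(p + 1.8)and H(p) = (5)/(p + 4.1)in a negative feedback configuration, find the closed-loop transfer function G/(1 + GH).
Closed-loop T = G/(1+GH).
Numerator: G_num * H_den = 2*p + 8.2.
Denominator: G_den * H_den + G_num * H_num = (p^2 + 5.9*p + 7.38) + (10) = p^2 + 5.9*p + 17.38.
T(p) = (2*p + 8.2)/(p^2 + 5.9*p + 17.38)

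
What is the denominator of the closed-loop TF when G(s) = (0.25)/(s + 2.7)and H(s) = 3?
Characteristic poly = G_den * H_den + G_num * H_num = (s + 2.7) + (0.75) = s + 3.45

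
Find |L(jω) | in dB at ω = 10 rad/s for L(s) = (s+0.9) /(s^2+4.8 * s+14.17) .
Substitute s = j*10: L(j10) = 0.0416463 - 0.0932189j.
|L(j10)| = sqrt(Re² + Im²) = 0.1021.
20*log₁₀(0.1021) = -19.82 dB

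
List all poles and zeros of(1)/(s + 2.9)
Set denominator = 0: s + 2.9 = 0 → Poles: -2.9
Numerator is a nonzero constant (1) → Zeros: none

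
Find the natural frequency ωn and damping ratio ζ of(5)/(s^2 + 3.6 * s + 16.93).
Underdamped: complex pole -1.8 + 3.7j. ωn = |pole| = 4.115, ζ = -Re(pole)/ωn = 0.4375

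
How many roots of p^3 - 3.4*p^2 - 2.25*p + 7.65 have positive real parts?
Factor: p^3 - 3.4*p^2 - 2.25*p + 7.65 = (p - 1.5)(p - 3.4)(p + 1.5).
Roots: -1.5, 1.5, 3.4.
RHP roots (Re>0): 2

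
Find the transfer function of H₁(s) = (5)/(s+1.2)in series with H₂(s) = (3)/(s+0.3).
Series: H = H₁ · H₂ = (n₁·n₂)/(d₁·d₂).
Num: n₁·n₂ = 15. Den: d₁·d₂ = s^2 + 1.5*s + 0.36.
H(s) = (15)/(s^2 + 1.5*s + 0.36)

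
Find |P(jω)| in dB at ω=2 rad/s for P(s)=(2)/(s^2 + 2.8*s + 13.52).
Substitute s = j*2: P(j2) = 0.156078 - 0.0918105j.
|P(j2)| = sqrt(Re² + Im²) = 0.1811.
20*log₁₀(0.1811) = -14.84 dB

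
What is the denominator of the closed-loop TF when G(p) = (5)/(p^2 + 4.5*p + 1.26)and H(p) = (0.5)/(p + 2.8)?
Characteristic poly = G_den * H_den + G_num * H_num = (p^3 + 7.3*p^2 + 13.86*p + 3.528) + (2.5) = p^3 + 7.3*p^2 + 13.86*p + 6.028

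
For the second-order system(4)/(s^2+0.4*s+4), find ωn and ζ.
Standard form: ωn²/(s²+2ζωn·s+ωn²).
const=4=ωn² → ωn=2, s coeff=0.4=2ζωn → ζ=0.1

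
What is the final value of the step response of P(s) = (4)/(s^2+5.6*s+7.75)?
FVT: lim_{t→∞} y(t) = lim_{s→0} s*Y(s) where Y(s) = P(s)/s.
= lim_{s→0} P(s) = P(0) = num(0)/den(0) = 4/7.75 = 0.5161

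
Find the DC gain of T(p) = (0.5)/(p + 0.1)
DC gain = T(0) = num(0)/den(0) = 0.5/0.1 = 5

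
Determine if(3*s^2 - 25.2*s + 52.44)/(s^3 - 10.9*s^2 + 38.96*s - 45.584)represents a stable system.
Denominator: s^3 - 10.9*s^2 + 38.96*s - 45.584 = (s - 2.8)(s - 3.7)(s - 4.4). Poles: 2.8, 3.7, 4.4. All Re(p)<0: No (unstable)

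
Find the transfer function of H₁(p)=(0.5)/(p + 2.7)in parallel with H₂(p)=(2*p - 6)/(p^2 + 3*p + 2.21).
Parallel: H = H₁ + H₂ = (n₁·d₂ + n₂·d₁)/(d₁·d₂).
n₁·d₂ = 0.5*p^2 + 1.5*p + 1.105. n₂·d₁ = 2*p^2 - 0.6*p - 16.2. Sum = 2.5*p^2 + 0.9*p - 15.095. d₁·d₂ = p^3 + 5.7*p^2 + 10.31*p + 5.967.
H(p) = (2.5*p^2 + 0.9*p - 15.095)/(p^3 + 5.7*p^2 + 10.31*p + 5.967)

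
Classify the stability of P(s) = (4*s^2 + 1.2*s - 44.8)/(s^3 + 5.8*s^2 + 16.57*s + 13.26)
Denominator: s^3 + 5.8*s^2 + 16.57*s + 13.26 = (s + 1.2)(s^2 + 4.6*s + 11.05). Poles: -1.2, -2.3 + 2.4j, -2.3 - 2.4j. Stable (all poles in LHP)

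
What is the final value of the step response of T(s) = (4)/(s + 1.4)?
FVT: lim_{t→∞} y(t) = lim_{s→0} s*Y(s) where Y(s) = T(s)/s.
= lim_{s→0} T(s) = T(0) = num(0)/den(0) = 4/1.4 = 2.857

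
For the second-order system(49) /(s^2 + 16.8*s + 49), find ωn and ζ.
Standard form: ωn²/(s²+2ζωn·s+ωn²).
const=49=ωn² → ωn=7, s coeff=16.8=2ζωn → ζ=1.2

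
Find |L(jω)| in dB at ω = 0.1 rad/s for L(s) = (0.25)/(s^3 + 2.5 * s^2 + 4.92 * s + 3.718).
Substitute s = j*0.1: L(j0.1) = 0.0665198 - 0.00884409j.
|L(j0.1)| = sqrt(Re² + Im²) = 0.06711.
20*log₁₀(0.06711) = -23.46 dB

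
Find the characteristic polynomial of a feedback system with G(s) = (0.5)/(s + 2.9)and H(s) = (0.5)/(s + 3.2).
Characteristic poly = G_den * H_den + G_num * H_num = (s^2 + 6.1*s + 9.28) + (0.25) = s^2 + 6.1*s + 9.53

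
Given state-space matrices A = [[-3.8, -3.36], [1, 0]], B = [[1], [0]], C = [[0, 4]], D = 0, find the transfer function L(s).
L(s) = C(sI - A)⁻¹B + D.
Characteristic polynomial det(sI - A) = s^2 + 3.8*s + 3.36.
Numerator from C·adj(sI-A)·B + D·det(sI-A) = 4.
L(s) = (4)/(s^2 + 3.8*s + 3.36)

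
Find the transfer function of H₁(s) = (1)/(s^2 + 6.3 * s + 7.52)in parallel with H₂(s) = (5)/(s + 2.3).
Parallel: H = H₁ + H₂ = (n₁·d₂ + n₂·d₁)/(d₁·d₂).
n₁·d₂ = s + 2.3. n₂·d₁ = 5*s^2 + 31.5*s + 37.6. Sum = 5*s^2 + 32.5*s + 39.9. d₁·d₂ = s^3 + 8.6*s^2 + 22.01*s + 17.296.
H(s) = (5*s^2 + 32.5*s + 39.9)/(s^3 + 8.6*s^2 + 22.01*s + 17.296)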